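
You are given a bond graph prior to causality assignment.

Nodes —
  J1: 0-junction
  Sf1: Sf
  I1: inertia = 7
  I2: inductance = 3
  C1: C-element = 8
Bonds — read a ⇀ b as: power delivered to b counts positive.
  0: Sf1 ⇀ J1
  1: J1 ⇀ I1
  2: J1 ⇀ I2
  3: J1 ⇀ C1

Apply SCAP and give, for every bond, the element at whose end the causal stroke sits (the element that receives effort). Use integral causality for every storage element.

#0 stroke at Sf1
#1 stroke at I1
#2 stroke at I2
#3 stroke at J1

#0 |Sf1  (source Sf1 imposes f)
#1 |I1  (prefer integral on I1)
#2 |I2  (prefer integral on I2)
#3 |J1  (J1 needs exactly one e-in)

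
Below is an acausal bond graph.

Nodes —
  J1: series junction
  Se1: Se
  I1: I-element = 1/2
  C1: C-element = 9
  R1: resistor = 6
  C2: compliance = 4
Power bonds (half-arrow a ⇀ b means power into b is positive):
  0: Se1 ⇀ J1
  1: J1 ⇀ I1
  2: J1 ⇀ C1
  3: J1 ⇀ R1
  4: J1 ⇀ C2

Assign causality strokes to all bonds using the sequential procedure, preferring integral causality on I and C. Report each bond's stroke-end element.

b0 stroke at J1
b1 stroke at I1
b2 stroke at J1
b3 stroke at J1
b4 stroke at J1

b0 stroke at J1  (Se1: effort source, stroke at far end)
b1 stroke at I1  (I1 outputs flow p/I1)
b2 stroke at J1  (J1: bond 1 brought flow, rest push out)
b3 stroke at J1  (1-jn J1 has f-setter on 1)
b4 stroke at J1  (1-jn J1 has f-setter on 1)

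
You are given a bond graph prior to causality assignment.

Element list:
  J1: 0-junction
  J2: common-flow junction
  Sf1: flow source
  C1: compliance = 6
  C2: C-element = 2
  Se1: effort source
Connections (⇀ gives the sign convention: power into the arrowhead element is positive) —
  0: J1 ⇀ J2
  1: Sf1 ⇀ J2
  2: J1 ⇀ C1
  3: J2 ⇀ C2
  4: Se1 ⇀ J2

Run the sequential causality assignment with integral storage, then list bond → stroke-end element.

bond 1 stroke→Sf1  (Sf1: flow source, stroke at near end)
bond 4 stroke→J2  (Se1: effort source, stroke at far end)
bond 0 stroke→J2  (J2: bond 1 brought flow, rest push out)
bond 3 stroke→J2  (common-f at J2 fixed by 1)
bond 2 stroke→J1  (J1 needs exactly one e-in)

β0 |J2
β1 |Sf1
β2 |J1
β3 |J2
β4 |J2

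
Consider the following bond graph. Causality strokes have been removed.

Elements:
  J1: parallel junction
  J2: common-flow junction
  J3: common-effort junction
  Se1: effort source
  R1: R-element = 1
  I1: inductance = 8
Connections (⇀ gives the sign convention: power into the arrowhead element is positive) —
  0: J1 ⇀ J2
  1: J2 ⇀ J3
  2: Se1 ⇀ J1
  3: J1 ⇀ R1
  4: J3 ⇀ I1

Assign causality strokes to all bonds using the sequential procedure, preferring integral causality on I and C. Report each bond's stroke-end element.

#0 |J2
#1 |J3
#2 |J1
#3 |R1
#4 |I1

bond 2 stroke at J1  (Se1: effort source, stroke at far end)
bond 0 stroke at J2  (common-e at J1 fixed by 2)
bond 3 stroke at R1  (J1: bond 2 brought effort, rest push out)
bond 1 stroke at J3  (J2 needs exactly one f-in)
bond 4 stroke at I1  (common-e at J3 fixed by 1)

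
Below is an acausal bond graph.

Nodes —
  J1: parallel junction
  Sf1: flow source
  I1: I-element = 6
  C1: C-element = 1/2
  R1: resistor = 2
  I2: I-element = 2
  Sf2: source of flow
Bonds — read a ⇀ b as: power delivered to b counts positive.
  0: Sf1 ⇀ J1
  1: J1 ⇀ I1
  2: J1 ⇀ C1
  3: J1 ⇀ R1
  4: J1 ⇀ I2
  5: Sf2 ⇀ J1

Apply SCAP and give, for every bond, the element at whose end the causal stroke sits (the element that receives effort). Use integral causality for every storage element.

#0 |Sf1  (Sf1: flow source, stroke at near end)
#5 |Sf2  (source Sf2 imposes f)
#1 |I1  (I1 outputs flow p/I1)
#2 |J1  (C1 outputs effort q/C1)
#3 |R1  (common-e at J1 fixed by 2)
#4 |I2  (common-e at J1 fixed by 2)

#0 →Sf1
#1 →I1
#2 →J1
#3 →R1
#4 →I2
#5 →Sf2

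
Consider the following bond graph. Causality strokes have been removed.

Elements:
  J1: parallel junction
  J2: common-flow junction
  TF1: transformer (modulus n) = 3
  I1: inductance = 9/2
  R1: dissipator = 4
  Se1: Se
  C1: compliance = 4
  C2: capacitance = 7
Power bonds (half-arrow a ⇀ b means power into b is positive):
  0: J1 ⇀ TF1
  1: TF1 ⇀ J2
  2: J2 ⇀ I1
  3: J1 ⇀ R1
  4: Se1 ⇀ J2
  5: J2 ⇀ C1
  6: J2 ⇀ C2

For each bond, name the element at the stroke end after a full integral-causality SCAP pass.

bond 4 stroke at J2  (Se1 (Se) sets effort on bond)
bond 2 stroke at I1  (I1: I, integral causality)
bond 1 stroke at J2  (J2 flow already set via bond 2)
bond 5 stroke at J2  (common-f at J2 fixed by 2)
bond 6 stroke at J2  (J2 flow already set via bond 2)
bond 0 stroke at TF1  (TF1 one-in-one-out from 1)
bond 3 stroke at J1  (only one effort-in slot at J1)

β0 →TF1
β1 →J2
β2 →I1
β3 →J1
β4 →J2
β5 →J2
β6 →J2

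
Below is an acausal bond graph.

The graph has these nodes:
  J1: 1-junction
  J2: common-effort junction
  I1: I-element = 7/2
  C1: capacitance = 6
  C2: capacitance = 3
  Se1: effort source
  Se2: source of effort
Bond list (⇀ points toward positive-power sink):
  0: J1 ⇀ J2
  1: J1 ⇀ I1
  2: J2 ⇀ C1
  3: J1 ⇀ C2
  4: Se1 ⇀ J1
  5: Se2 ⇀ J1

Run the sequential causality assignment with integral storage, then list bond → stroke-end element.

b0 stroke→J1
b1 stroke→I1
b2 stroke→J2
b3 stroke→J1
b4 stroke→J1
b5 stroke→J1

#4 →J1  (Se1 fixes effort; stroke away)
#5 →J1  (Se2 fixes effort; stroke away)
#1 →I1  (prefer integral on I1)
#0 →J1  (common-f at J1 fixed by 1)
#3 →J1  (J1 flow already set via bond 1)
#2 →J2  (only one effort-in slot at J2)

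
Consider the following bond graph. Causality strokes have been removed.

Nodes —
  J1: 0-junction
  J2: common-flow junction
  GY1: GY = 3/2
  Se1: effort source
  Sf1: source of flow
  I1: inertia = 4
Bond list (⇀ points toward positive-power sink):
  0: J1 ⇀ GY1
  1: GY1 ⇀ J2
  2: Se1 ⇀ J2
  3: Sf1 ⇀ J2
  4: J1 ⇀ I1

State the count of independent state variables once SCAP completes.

#2 →J2  (Se1: effort source, stroke at far end)
#3 →Sf1  (Sf1 fixes flow; stroke at Sf1)
#1 →J2  (J2: bond 3 brought flow, rest push out)
#0 →J1  (GY1: gyrator matches bond 1)
#4 →I1  (0-jn J1 has e-setter on 0)

1  (I1 all integral)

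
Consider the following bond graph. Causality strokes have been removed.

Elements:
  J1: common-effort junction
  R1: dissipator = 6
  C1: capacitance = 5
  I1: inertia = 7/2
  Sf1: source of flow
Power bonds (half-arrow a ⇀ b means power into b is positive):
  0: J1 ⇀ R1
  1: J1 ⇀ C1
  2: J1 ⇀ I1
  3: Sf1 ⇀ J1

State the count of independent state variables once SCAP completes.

#3 →Sf1  (Sf1 (Sf) sets flow on bond)
#1 →J1  (C1 outputs effort q/C1)
#0 →R1  (J1: bond 1 brought effort, rest push out)
#2 →I1  (J1: bond 1 brought effort, rest push out)

2  (C1, I1 all integral)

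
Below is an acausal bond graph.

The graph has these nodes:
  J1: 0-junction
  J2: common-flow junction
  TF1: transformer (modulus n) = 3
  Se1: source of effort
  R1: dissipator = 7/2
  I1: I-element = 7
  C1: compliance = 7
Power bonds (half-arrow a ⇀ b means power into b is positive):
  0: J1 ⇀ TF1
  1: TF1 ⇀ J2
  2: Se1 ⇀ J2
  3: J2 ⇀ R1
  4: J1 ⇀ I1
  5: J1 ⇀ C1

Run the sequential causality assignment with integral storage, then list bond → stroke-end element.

bond 0 →TF1
bond 1 →J2
bond 2 →J2
bond 3 →R1
bond 4 →I1
bond 5 →J1

b2 stroke at J2  (source Se1 imposes e)
b4 stroke at I1  (I1: I, integral causality)
b5 stroke at J1  (C1 outputs effort q/C1)
b0 stroke at TF1  (J1 effort already set via bond 5)
b1 stroke at J2  (TF TF1: opposite of bond 0)
b3 stroke at R1  (closing 1-jn rule on J2)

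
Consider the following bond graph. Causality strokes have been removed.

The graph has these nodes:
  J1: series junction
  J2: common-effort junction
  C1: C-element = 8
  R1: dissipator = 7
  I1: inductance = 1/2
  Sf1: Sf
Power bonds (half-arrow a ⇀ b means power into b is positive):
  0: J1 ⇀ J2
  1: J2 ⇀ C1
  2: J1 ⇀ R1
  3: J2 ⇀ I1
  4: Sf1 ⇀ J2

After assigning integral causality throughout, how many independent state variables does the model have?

bond 4 stroke→Sf1  (Sf1 (Sf) sets flow on bond)
bond 1 stroke→J2  (C1 outputs effort q/C1)
bond 0 stroke→J1  (0-jn J2 has e-setter on 1)
bond 3 stroke→I1  (J2: bond 1 brought effort, rest push out)
bond 2 stroke→R1  (closing 1-jn rule on J1)

2  (C1, I1 all integral)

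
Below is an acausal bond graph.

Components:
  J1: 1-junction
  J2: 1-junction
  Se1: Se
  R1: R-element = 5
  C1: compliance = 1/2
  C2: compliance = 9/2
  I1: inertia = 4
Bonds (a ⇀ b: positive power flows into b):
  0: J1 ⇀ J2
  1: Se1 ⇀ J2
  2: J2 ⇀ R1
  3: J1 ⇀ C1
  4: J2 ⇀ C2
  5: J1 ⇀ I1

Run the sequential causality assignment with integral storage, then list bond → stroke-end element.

β0 stroke at J1
β1 stroke at J2
β2 stroke at J2
β3 stroke at J1
β4 stroke at J2
β5 stroke at I1

bond 1 →J2  (source Se1 imposes e)
bond 3 →J1  (prefer integral on C1)
bond 4 →J2  (C2 integral (e out))
bond 5 →I1  (I1: I, integral causality)
bond 0 →J1  (1-jn J1 has f-setter on 5)
bond 2 →J2  (common-f at J2 fixed by 0)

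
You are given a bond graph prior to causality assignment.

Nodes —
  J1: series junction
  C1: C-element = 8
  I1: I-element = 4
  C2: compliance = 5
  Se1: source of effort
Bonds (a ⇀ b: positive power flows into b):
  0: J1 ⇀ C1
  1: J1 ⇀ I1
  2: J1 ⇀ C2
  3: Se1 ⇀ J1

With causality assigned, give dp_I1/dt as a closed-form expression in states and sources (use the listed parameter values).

dp_I1/dt = E_Se1 - q_C1/8 - q_C2/5

bond 3 stroke→J1  (source Se1 imposes e)
bond 0 stroke→J1  (prefer integral on C1)
bond 1 stroke→I1  (I1 integral (f out))
bond 2 stroke→J1  (J1 flow already set via bond 1)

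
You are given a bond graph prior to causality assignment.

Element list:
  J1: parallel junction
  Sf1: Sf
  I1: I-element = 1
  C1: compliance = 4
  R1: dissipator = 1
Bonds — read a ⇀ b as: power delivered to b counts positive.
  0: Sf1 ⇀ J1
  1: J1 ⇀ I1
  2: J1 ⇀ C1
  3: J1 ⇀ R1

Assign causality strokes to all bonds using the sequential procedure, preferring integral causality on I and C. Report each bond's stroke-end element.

β0 |Sf1
β1 |I1
β2 |J1
β3 |R1

β0 →Sf1  (Sf1 (Sf) sets flow on bond)
β1 →I1  (I1 outputs flow p/I1)
β2 →J1  (C1 integral (e out))
β3 →R1  (common-e at J1 fixed by 2)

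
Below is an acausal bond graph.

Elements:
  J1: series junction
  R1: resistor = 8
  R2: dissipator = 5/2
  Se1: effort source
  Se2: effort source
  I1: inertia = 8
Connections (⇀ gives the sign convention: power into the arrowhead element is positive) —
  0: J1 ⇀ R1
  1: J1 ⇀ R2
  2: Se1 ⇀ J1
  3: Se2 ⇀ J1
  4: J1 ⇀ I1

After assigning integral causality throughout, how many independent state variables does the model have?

1  (I1 all integral)

b2 →J1  (Se1 fixes effort; stroke away)
b3 →J1  (Se2 (Se) sets effort on bond)
b4 →I1  (I1 outputs flow p/I1)
b0 →J1  (1-jn J1 has f-setter on 4)
b1 →J1  (J1 flow already set via bond 4)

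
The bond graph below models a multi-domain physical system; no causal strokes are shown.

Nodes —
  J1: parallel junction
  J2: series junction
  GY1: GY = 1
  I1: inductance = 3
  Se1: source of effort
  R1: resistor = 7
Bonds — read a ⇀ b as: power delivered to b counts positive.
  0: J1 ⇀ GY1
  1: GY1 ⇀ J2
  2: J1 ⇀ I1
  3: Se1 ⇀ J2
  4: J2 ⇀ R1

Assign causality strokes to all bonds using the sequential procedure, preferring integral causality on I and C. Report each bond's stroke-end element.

b3 |J2  (Se1 fixes effort; stroke away)
b2 |I1  (prefer integral on I1)
b0 |J1  (J1 needs exactly one e-in)
b1 |J2  (GY1 both-in/both-out from 0)
b4 |R1  (J2: last free bond brings flow in)

β0 stroke→J1
β1 stroke→J2
β2 stroke→I1
β3 stroke→J2
β4 stroke→R1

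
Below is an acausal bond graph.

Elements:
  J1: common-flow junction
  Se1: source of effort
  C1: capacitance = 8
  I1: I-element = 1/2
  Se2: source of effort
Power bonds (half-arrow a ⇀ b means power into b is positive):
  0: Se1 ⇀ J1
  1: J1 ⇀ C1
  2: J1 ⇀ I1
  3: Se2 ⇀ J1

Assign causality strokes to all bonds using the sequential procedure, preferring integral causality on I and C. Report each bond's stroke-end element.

b0 |J1
b1 |J1
b2 |I1
b3 |J1

#0 |J1  (Se1 fixes effort; stroke away)
#3 |J1  (Se2 (Se) sets effort on bond)
#1 |J1  (C1: C, integral causality)
#2 |I1  (J1: last free bond brings flow in)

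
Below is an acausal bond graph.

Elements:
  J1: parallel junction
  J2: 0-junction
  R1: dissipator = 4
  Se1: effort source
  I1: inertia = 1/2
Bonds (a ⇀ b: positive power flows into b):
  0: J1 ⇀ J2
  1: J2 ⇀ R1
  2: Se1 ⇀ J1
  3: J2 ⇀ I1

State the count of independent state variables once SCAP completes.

1  (I1 all integral)

b2 |J1  (Se1: effort source, stroke at far end)
b0 |J2  (J1 effort already set via bond 2)
b1 |R1  (common-e at J2 fixed by 0)
b3 |I1  (common-e at J2 fixed by 0)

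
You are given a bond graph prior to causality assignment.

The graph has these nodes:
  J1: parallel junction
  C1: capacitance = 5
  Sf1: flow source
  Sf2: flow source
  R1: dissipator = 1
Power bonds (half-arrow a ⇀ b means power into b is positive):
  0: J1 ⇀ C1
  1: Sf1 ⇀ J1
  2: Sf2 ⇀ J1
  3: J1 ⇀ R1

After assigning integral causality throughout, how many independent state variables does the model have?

bond 1 stroke→Sf1  (source Sf1 imposes f)
bond 2 stroke→Sf2  (Sf2: flow source, stroke at near end)
bond 0 stroke→J1  (prefer integral on C1)
bond 3 stroke→R1  (0-jn J1 has e-setter on 0)

1  (C1 all integral)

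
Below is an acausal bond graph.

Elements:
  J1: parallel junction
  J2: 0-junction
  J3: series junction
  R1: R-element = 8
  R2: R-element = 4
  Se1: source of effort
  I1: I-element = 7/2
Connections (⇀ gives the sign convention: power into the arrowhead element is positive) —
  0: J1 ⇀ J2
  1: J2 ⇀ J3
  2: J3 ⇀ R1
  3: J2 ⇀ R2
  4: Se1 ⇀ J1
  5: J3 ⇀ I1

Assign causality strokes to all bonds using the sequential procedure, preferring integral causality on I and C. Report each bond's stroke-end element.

#0 |J2
#1 |J3
#2 |J3
#3 |R2
#4 |J1
#5 |I1

#4 →J1  (Se1: effort source, stroke at far end)
#0 →J2  (0-jn J1 has e-setter on 4)
#1 →J3  (J2 effort already set via bond 0)
#3 →R2  (0-jn J2 has e-setter on 0)
#5 →I1  (I1 integral (f out))
#2 →J3  (J3 flow already set via bond 5)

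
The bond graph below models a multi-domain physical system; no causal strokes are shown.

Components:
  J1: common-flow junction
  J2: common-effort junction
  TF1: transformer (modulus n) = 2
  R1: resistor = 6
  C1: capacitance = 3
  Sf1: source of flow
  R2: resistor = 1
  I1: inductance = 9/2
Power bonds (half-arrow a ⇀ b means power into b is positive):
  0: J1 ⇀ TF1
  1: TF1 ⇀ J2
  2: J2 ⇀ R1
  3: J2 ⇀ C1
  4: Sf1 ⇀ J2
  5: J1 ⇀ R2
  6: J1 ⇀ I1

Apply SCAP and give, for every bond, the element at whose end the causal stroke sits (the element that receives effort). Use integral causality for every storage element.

b4 |Sf1  (source Sf1 imposes f)
b3 |J2  (C1 integral (e out))
b1 |TF1  (0-jn J2 has e-setter on 3)
b2 |R1  (0-jn J2 has e-setter on 3)
b0 |J1  (through TF1, causality passes straight; one stroke at TF1)
b6 |I1  (I1 outputs flow p/I1)
b5 |J1  (J1 flow already set via bond 6)

#0 →J1
#1 →TF1
#2 →R1
#3 →J2
#4 →Sf1
#5 →J1
#6 →I1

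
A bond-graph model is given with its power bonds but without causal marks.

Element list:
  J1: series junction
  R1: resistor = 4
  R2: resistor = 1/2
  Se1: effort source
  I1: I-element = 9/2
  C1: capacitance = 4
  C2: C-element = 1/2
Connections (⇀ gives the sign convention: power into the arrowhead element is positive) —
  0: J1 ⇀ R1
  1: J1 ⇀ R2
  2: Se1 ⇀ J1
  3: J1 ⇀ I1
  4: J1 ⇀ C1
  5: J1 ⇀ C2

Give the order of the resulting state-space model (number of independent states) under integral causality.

3  (C1, C2, I1 all integral)

β2 stroke at J1  (Se1 fixes effort; stroke away)
β3 stroke at I1  (I1: I, integral causality)
β0 stroke at J1  (J1: bond 3 brought flow, rest push out)
β1 stroke at J1  (1-jn J1 has f-setter on 3)
β4 stroke at J1  (common-f at J1 fixed by 3)
β5 stroke at J1  (J1 flow already set via bond 3)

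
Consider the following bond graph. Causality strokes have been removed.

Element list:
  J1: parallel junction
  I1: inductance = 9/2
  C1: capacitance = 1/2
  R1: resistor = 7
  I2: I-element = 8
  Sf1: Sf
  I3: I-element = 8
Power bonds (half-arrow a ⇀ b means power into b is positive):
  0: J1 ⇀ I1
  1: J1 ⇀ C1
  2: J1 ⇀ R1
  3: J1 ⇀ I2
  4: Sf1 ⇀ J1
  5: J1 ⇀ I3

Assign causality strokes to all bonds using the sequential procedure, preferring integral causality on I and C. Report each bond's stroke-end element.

β4 stroke at Sf1  (Sf1 (Sf) sets flow on bond)
β0 stroke at I1  (I1: I, integral causality)
β1 stroke at J1  (C1 integral (e out))
β2 stroke at R1  (0-jn J1 has e-setter on 1)
β3 stroke at I2  (J1 effort already set via bond 1)
β5 stroke at I3  (common-e at J1 fixed by 1)

β0 stroke at I1
β1 stroke at J1
β2 stroke at R1
β3 stroke at I2
β4 stroke at Sf1
β5 stroke at I3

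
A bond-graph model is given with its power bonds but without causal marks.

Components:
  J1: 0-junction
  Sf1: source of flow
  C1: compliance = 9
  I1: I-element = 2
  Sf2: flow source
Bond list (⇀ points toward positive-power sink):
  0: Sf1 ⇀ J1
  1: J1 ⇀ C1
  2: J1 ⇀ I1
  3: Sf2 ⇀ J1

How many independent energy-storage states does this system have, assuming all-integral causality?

2  (C1, I1 all integral)

bond 0 stroke at Sf1  (Sf1 (Sf) sets flow on bond)
bond 3 stroke at Sf2  (Sf2: flow source, stroke at near end)
bond 1 stroke at J1  (prefer integral on C1)
bond 2 stroke at I1  (J1: bond 1 brought effort, rest push out)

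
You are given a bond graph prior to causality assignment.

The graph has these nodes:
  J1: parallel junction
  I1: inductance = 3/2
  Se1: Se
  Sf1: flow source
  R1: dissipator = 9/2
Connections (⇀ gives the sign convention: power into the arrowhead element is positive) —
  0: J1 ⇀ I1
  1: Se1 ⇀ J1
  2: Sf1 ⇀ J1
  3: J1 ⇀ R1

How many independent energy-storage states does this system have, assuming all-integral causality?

#1 stroke at J1  (source Se1 imposes e)
#2 stroke at Sf1  (Sf1: flow source, stroke at near end)
#0 stroke at I1  (common-e at J1 fixed by 1)
#3 stroke at R1  (common-e at J1 fixed by 1)

1  (I1 all integral)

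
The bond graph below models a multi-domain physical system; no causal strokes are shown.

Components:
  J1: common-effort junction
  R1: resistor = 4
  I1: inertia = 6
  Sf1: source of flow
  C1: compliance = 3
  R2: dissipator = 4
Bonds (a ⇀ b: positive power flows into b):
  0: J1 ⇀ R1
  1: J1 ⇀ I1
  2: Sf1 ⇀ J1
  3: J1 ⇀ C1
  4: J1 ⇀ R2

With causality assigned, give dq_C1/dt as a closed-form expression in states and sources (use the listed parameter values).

#2 stroke→Sf1  (Sf1: flow source, stroke at near end)
#1 stroke→I1  (I1 outputs flow p/I1)
#3 stroke→J1  (C1 integral (e out))
#0 stroke→R1  (common-e at J1 fixed by 3)
#4 stroke→R2  (0-jn J1 has e-setter on 3)

dq_C1/dt = F_Sf1 - p_I1/6 - q_C1/6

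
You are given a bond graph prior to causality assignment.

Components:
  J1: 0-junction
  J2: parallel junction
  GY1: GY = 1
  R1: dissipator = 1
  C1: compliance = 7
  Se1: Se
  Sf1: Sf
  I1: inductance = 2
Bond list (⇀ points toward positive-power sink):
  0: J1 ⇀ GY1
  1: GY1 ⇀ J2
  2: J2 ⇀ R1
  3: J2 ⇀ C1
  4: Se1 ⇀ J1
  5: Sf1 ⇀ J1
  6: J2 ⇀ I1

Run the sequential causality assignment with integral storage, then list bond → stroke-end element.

bond 4 stroke at J1  (Se1 (Se) sets effort on bond)
bond 5 stroke at Sf1  (Sf1 (Sf) sets flow on bond)
bond 0 stroke at GY1  (J1 effort already set via bond 4)
bond 1 stroke at GY1  (GY1: gyrator matches bond 0)
bond 3 stroke at J2  (C1 integral (e out))
bond 2 stroke at R1  (common-e at J2 fixed by 3)
bond 6 stroke at I1  (J2: bond 3 brought effort, rest push out)

#0 stroke at GY1
#1 stroke at GY1
#2 stroke at R1
#3 stroke at J2
#4 stroke at J1
#5 stroke at Sf1
#6 stroke at I1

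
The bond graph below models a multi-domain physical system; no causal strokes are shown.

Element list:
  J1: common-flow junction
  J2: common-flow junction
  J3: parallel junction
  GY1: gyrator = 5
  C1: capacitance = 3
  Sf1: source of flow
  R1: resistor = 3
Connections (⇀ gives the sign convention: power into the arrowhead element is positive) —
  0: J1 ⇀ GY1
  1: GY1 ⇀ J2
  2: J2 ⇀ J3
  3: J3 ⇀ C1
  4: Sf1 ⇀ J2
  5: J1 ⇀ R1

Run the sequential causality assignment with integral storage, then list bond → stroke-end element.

#0 →J1
#1 →J2
#2 →J2
#3 →J3
#4 →Sf1
#5 →R1

bond 4 stroke→Sf1  (source Sf1 imposes f)
bond 1 stroke→J2  (J2: bond 4 brought flow, rest push out)
bond 2 stroke→J2  (J2 flow already set via bond 4)
bond 3 stroke→J3  (closing 0-jn rule on J3)
bond 0 stroke→J1  (GY GY1: same side as bond 1)
bond 5 stroke→R1  (J1: last free bond brings flow in)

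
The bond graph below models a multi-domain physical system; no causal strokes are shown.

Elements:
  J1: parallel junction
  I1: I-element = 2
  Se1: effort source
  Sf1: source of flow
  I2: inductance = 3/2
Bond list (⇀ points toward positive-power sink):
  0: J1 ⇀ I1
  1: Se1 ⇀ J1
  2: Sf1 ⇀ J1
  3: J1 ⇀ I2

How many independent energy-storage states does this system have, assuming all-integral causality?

2  (I1, I2 all integral)

#1 stroke at J1  (Se1 (Se) sets effort on bond)
#2 stroke at Sf1  (Sf1 fixes flow; stroke at Sf1)
#0 stroke at I1  (J1: bond 1 brought effort, rest push out)
#3 stroke at I2  (J1 effort already set via bond 1)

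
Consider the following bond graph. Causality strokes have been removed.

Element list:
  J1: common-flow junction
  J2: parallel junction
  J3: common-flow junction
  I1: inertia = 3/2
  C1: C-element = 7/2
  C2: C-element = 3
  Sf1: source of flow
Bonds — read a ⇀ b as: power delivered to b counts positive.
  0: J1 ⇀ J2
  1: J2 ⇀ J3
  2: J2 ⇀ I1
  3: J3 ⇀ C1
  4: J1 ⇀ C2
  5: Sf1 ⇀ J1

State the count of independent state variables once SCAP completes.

3  (C1, C2, I1 all integral)

bond 5 |Sf1  (Sf1 fixes flow; stroke at Sf1)
bond 0 |J1  (1-jn J1 has f-setter on 5)
bond 4 |J1  (J1 flow already set via bond 5)
bond 2 |I1  (I1: I, integral causality)
bond 1 |J2  (J2 needs exactly one e-in)
bond 3 |J3  (J3 flow already set via bond 1)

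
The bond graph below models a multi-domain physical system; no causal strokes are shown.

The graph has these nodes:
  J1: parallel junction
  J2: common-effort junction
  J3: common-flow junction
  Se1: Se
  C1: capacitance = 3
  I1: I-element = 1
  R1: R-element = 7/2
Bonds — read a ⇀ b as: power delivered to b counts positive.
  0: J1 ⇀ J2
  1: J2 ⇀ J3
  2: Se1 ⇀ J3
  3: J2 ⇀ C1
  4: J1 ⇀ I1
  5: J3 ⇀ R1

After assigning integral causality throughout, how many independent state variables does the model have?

bond 2 stroke→J3  (Se1: effort source, stroke at far end)
bond 3 stroke→J2  (C1 integral (e out))
bond 0 stroke→J1  (J2 effort already set via bond 3)
bond 1 stroke→J3  (J2 effort already set via bond 3)
bond 5 stroke→R1  (closing 1-jn rule on J3)
bond 4 stroke→I1  (J1: bond 0 brought effort, rest push out)

2  (C1, I1 all integral)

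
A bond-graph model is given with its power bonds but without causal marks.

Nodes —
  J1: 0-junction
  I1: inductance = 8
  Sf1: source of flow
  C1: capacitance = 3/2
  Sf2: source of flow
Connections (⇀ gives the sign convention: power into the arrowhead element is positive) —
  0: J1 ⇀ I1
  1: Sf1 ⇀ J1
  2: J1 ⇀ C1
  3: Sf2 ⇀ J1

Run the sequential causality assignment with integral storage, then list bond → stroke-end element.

β0 →I1
β1 →Sf1
β2 →J1
β3 →Sf2

b1 stroke at Sf1  (source Sf1 imposes f)
b3 stroke at Sf2  (source Sf2 imposes f)
b0 stroke at I1  (I1 integral (f out))
b2 stroke at J1  (closing 0-jn rule on J1)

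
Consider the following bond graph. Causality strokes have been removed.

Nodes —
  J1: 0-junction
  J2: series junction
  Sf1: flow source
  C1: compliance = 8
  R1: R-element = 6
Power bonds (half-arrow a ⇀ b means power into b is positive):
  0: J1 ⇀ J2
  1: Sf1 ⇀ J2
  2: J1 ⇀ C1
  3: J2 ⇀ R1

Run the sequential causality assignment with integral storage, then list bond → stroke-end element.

β0 stroke at J2
β1 stroke at Sf1
β2 stroke at J1
β3 stroke at J2

bond 1 →Sf1  (Sf1 fixes flow; stroke at Sf1)
bond 0 →J2  (common-f at J2 fixed by 1)
bond 3 →J2  (common-f at J2 fixed by 1)
bond 2 →J1  (only one effort-in slot at J1)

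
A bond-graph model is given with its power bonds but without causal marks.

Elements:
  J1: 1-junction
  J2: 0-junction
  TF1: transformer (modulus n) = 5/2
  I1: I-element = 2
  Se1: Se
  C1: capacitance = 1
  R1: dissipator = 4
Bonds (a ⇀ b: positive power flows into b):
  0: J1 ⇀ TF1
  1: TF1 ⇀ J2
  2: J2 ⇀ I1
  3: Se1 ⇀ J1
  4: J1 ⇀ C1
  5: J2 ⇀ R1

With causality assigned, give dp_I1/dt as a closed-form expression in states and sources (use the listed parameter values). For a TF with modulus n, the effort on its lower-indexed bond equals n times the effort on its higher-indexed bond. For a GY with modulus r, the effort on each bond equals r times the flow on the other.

dp_I1/dt = 2*E_Se1/5 - 2*q_C1/5

#3 stroke→J1  (Se1 (Se) sets effort on bond)
#2 stroke→I1  (I1: I, integral causality)
#4 stroke→J1  (C1 outputs effort q/C1)
#0 stroke→TF1  (closing 1-jn rule on J1)
#1 stroke→J2  (through TF1, causality passes straight; one stroke at TF1)
#5 stroke→R1  (0-jn J2 has e-setter on 1)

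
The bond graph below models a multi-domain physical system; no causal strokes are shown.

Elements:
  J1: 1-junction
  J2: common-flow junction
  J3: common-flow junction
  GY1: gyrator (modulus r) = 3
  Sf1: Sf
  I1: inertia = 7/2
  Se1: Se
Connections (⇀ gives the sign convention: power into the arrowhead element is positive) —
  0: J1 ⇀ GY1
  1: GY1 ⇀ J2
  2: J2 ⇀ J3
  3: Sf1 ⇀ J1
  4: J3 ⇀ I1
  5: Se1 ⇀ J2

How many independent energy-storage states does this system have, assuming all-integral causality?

1  (I1 all integral)

#3 |Sf1  (Sf1 (Sf) sets flow on bond)
#5 |J2  (source Se1 imposes e)
#0 |J1  (J1: bond 3 brought flow, rest push out)
#1 |J2  (GY1 both-in/both-out from 0)
#2 |J3  (J2 needs exactly one f-in)
#4 |I1  (only one flow-in slot at J3)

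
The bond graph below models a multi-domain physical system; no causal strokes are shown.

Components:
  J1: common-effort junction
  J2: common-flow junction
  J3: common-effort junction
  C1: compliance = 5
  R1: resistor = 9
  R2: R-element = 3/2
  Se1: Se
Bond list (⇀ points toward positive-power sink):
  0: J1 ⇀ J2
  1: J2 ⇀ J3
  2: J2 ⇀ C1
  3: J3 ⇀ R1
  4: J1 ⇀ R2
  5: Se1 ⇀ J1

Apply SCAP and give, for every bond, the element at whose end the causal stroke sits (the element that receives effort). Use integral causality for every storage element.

β5 |J1  (Se1 (Se) sets effort on bond)
β0 |J2  (J1: bond 5 brought effort, rest push out)
β4 |R2  (common-e at J1 fixed by 5)
β2 |J2  (C1 integral (e out))
β1 |J3  (J2: last free bond brings flow in)
β3 |R1  (J3: bond 1 brought effort, rest push out)

#0 →J2
#1 →J3
#2 →J2
#3 →R1
#4 →R2
#5 →J1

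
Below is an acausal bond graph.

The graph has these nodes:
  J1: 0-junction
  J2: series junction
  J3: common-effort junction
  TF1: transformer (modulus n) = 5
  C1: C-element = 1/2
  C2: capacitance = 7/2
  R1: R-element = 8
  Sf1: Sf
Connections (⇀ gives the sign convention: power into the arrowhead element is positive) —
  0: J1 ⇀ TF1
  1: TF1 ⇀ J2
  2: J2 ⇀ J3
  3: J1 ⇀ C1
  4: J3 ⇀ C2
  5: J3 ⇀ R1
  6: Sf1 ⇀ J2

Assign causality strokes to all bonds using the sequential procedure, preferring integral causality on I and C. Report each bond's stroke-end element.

#6 →Sf1  (source Sf1 imposes f)
#1 →J2  (common-f at J2 fixed by 6)
#2 →J2  (1-jn J2 has f-setter on 6)
#0 →TF1  (TF TF1: opposite of bond 1)
#3 →J1  (only one effort-in slot at J1)
#4 →J3  (C2 outputs effort q/C2)
#5 →R1  (common-e at J3 fixed by 4)

#0 →TF1
#1 →J2
#2 →J2
#3 →J1
#4 →J3
#5 →R1
#6 →Sf1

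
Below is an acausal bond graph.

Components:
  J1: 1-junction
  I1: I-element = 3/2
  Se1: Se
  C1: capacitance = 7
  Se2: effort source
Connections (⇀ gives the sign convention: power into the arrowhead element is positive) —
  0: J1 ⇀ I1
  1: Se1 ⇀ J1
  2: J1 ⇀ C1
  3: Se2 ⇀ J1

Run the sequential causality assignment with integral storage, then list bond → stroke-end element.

β1 stroke at J1  (Se1 fixes effort; stroke away)
β3 stroke at J1  (Se2 fixes effort; stroke away)
β0 stroke at I1  (I1 outputs flow p/I1)
β2 stroke at J1  (common-f at J1 fixed by 0)

bond 0 →I1
bond 1 →J1
bond 2 →J1
bond 3 →J1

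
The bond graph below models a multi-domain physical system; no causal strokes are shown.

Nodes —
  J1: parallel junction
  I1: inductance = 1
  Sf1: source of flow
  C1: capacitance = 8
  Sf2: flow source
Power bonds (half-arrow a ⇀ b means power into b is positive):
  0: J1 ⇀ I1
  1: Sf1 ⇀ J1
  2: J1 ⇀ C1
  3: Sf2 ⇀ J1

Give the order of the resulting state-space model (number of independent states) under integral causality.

β1 stroke at Sf1  (Sf1 (Sf) sets flow on bond)
β3 stroke at Sf2  (source Sf2 imposes f)
β0 stroke at I1  (prefer integral on I1)
β2 stroke at J1  (only one effort-in slot at J1)

2  (C1, I1 all integral)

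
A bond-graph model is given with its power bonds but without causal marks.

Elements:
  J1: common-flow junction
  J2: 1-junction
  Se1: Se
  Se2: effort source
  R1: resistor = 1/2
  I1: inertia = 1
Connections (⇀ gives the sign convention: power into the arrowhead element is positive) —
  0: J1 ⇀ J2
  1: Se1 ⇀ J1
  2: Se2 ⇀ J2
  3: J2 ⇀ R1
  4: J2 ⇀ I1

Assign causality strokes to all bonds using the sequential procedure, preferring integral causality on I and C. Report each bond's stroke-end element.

b0 stroke at J2
b1 stroke at J1
b2 stroke at J2
b3 stroke at J2
b4 stroke at I1

bond 1 stroke→J1  (Se1 (Se) sets effort on bond)
bond 2 stroke→J2  (Se2 (Se) sets effort on bond)
bond 0 stroke→J2  (only one flow-in slot at J1)
bond 4 stroke→I1  (I1 integral (f out))
bond 3 stroke→J2  (J2 flow already set via bond 4)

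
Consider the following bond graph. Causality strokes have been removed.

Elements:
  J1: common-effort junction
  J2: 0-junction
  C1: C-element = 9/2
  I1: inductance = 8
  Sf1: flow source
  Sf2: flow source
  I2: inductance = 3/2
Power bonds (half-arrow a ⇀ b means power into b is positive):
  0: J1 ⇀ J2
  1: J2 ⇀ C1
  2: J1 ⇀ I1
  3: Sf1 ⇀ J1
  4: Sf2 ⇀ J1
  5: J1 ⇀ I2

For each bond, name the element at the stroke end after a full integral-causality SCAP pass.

b3 stroke at Sf1  (Sf1 (Sf) sets flow on bond)
b4 stroke at Sf2  (Sf2 fixes flow; stroke at Sf2)
b1 stroke at J2  (prefer integral on C1)
b0 stroke at J1  (0-jn J2 has e-setter on 1)
b2 stroke at I1  (0-jn J1 has e-setter on 0)
b5 stroke at I2  (J1: bond 0 brought effort, rest push out)

b0 |J1
b1 |J2
b2 |I1
b3 |Sf1
b4 |Sf2
b5 |I2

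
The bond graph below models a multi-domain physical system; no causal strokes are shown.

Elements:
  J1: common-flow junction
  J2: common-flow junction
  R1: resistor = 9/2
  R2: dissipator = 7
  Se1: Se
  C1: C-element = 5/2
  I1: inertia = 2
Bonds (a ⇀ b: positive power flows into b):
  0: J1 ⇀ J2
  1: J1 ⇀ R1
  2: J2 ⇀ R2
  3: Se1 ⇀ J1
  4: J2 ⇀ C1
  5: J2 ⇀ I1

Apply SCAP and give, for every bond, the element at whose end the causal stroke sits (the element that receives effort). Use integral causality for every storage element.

#3 |J1  (Se1: effort source, stroke at far end)
#4 |J2  (C1 outputs effort q/C1)
#5 |I1  (I1 outputs flow p/I1)
#0 |J2  (1-jn J2 has f-setter on 5)
#2 |J2  (common-f at J2 fixed by 5)
#1 |J1  (J1: bond 0 brought flow, rest push out)

β0 →J2
β1 →J1
β2 →J2
β3 →J1
β4 →J2
β5 →I1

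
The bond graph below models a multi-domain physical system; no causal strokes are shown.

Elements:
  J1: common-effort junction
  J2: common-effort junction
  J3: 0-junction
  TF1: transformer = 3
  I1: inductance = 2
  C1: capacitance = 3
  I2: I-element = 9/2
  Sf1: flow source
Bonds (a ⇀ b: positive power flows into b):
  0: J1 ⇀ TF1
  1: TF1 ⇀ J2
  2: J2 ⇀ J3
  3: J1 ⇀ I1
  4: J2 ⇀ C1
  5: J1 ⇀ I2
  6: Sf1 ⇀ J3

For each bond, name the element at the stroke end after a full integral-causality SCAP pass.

#6 |Sf1  (source Sf1 imposes f)
#2 |J3  (only one effort-in slot at J3)
#3 |I1  (I1 outputs flow p/I1)
#4 |J2  (prefer integral on C1)
#1 |TF1  (J2 effort already set via bond 4)
#0 |J1  (TF TF1: opposite of bond 1)
#5 |I2  (common-e at J1 fixed by 0)

bond 0 |J1
bond 1 |TF1
bond 2 |J3
bond 3 |I1
bond 4 |J2
bond 5 |I2
bond 6 |Sf1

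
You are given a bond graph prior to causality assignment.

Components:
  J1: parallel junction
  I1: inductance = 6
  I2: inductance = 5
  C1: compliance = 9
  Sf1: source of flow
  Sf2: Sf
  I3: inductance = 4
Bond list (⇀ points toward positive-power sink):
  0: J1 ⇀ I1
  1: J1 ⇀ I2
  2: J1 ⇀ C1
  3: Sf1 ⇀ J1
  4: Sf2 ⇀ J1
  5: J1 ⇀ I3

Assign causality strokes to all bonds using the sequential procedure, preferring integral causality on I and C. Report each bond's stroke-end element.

b3 |Sf1  (source Sf1 imposes f)
b4 |Sf2  (source Sf2 imposes f)
b0 |I1  (prefer integral on I1)
b1 |I2  (I2 integral (f out))
b2 |J1  (C1 outputs effort q/C1)
b5 |I3  (common-e at J1 fixed by 2)

b0 |I1
b1 |I2
b2 |J1
b3 |Sf1
b4 |Sf2
b5 |I3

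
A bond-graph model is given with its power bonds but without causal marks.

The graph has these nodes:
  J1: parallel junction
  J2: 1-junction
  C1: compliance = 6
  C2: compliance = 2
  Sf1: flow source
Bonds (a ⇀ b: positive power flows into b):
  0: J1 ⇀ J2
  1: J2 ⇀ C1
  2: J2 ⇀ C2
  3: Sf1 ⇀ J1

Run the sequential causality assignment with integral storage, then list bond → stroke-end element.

b0 stroke at J1
b1 stroke at J2
b2 stroke at J2
b3 stroke at Sf1

#3 stroke at Sf1  (source Sf1 imposes f)
#0 stroke at J1  (closing 0-jn rule on J1)
#1 stroke at J2  (common-f at J2 fixed by 0)
#2 stroke at J2  (common-f at J2 fixed by 0)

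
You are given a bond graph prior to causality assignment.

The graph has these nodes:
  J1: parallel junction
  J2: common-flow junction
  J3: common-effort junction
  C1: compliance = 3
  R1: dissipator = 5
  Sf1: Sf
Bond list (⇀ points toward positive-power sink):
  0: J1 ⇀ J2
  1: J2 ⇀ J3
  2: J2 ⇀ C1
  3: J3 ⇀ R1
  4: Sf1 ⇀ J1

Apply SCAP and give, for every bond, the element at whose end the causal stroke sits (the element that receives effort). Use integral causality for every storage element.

β0 →J1
β1 →J2
β2 →J2
β3 →J3
β4 →Sf1

bond 4 stroke→Sf1  (Sf1 fixes flow; stroke at Sf1)
bond 0 stroke→J1  (closing 0-jn rule on J1)
bond 1 stroke→J2  (1-jn J2 has f-setter on 0)
bond 2 stroke→J2  (J2 flow already set via bond 0)
bond 3 stroke→J3  (closing 0-jn rule on J3)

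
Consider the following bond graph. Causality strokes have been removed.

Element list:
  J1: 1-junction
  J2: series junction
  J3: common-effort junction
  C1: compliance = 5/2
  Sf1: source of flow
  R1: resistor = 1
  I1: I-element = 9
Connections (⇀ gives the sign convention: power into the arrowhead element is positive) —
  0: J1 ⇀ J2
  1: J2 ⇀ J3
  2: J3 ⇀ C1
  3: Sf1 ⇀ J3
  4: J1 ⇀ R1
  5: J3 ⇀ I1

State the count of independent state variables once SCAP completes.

2  (C1, I1 all integral)

#3 →Sf1  (source Sf1 imposes f)
#2 →J3  (C1 integral (e out))
#1 →J2  (common-e at J3 fixed by 2)
#5 →I1  (J3: bond 2 brought effort, rest push out)
#0 →J1  (closing 1-jn rule on J2)
#4 →R1  (closing 1-jn rule on J1)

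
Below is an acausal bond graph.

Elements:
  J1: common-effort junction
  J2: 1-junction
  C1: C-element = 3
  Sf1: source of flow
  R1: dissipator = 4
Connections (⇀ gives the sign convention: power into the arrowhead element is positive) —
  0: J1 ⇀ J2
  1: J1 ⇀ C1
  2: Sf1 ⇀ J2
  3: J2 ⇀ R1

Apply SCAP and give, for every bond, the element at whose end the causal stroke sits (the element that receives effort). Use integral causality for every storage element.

β0 stroke→J2
β1 stroke→J1
β2 stroke→Sf1
β3 stroke→J2

b2 →Sf1  (source Sf1 imposes f)
b0 →J2  (common-f at J2 fixed by 2)
b3 →J2  (common-f at J2 fixed by 2)
b1 →J1  (J1: last free bond brings effort in)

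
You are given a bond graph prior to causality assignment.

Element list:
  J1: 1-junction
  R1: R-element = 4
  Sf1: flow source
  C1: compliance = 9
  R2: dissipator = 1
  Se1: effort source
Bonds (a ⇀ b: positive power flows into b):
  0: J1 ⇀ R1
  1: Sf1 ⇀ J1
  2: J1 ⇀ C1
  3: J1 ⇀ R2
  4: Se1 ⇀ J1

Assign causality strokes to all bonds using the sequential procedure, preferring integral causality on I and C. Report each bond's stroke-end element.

#1 stroke→Sf1  (Sf1 (Sf) sets flow on bond)
#4 stroke→J1  (source Se1 imposes e)
#0 stroke→J1  (J1: bond 1 brought flow, rest push out)
#2 stroke→J1  (common-f at J1 fixed by 1)
#3 stroke→J1  (common-f at J1 fixed by 1)

bond 0 stroke at J1
bond 1 stroke at Sf1
bond 2 stroke at J1
bond 3 stroke at J1
bond 4 stroke at J1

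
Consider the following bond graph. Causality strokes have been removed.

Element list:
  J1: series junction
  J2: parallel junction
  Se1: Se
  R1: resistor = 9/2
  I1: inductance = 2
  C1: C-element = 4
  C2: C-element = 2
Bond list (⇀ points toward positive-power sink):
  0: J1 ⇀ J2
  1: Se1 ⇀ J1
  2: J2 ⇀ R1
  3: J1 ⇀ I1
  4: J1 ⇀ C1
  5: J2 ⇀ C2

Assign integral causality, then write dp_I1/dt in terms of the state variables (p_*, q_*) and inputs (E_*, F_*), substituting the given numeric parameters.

#1 |J1  (Se1 fixes effort; stroke away)
#3 |I1  (I1 integral (f out))
#0 |J1  (J1: bond 3 brought flow, rest push out)
#4 |J1  (common-f at J1 fixed by 3)
#5 |J2  (prefer integral on C2)
#2 |R1  (J2 effort already set via bond 5)

dp_I1/dt = E_Se1 - q_C1/4 - q_C2/2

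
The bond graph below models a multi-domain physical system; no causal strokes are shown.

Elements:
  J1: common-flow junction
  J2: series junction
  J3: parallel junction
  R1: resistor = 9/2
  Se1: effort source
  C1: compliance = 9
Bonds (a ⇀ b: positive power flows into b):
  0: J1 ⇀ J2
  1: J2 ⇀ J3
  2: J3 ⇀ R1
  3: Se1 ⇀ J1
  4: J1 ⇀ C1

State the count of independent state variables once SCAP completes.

1  (C1 all integral)

#3 stroke at J1  (Se1 (Se) sets effort on bond)
#4 stroke at J1  (C1 outputs effort q/C1)
#0 stroke at J2  (only one flow-in slot at J1)
#1 stroke at J3  (only one flow-in slot at J2)
#2 stroke at R1  (J3: bond 1 brought effort, rest push out)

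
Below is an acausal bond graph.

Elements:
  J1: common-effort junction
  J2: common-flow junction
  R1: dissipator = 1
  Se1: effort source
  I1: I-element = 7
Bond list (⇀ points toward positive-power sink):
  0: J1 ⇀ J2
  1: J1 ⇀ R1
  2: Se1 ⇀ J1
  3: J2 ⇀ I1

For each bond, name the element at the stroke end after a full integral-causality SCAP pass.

b2 →J1  (Se1 fixes effort; stroke away)
b0 →J2  (J1: bond 2 brought effort, rest push out)
b1 →R1  (J1: bond 2 brought effort, rest push out)
b3 →I1  (J2 needs exactly one f-in)

β0 stroke at J2
β1 stroke at R1
β2 stroke at J1
β3 stroke at I1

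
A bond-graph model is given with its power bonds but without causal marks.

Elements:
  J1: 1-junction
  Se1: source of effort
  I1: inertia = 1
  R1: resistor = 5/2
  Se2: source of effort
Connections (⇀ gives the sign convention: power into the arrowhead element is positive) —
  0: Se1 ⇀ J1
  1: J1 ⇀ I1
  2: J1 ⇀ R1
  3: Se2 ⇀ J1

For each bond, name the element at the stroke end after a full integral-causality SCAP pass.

#0 |J1
#1 |I1
#2 |J1
#3 |J1

bond 0 →J1  (Se1 fixes effort; stroke away)
bond 3 →J1  (Se2 (Se) sets effort on bond)
bond 1 →I1  (prefer integral on I1)
bond 2 →J1  (J1: bond 1 brought flow, rest push out)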